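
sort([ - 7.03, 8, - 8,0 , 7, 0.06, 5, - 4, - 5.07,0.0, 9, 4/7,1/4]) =[  -  8,-7.03, - 5.07,  -  4, 0,  0.0,0.06, 1/4, 4/7,5, 7, 8, 9 ]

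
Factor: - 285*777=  - 3^2*5^1*7^1*19^1*37^1 = -221445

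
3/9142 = 3/9142 = 0.00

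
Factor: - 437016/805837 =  - 2^3*3^1  *109^(-1)*131^1 * 139^1*7393^(  -  1 )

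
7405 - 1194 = 6211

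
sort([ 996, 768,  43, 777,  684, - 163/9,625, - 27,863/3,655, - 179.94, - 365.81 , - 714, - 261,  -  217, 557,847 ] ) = [ - 714, - 365.81, - 261, - 217, - 179.94, - 27, - 163/9, 43, 863/3, 557,625, 655, 684 , 768, 777,847, 996] 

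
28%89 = 28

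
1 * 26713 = 26713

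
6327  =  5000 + 1327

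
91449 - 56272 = 35177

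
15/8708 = 15/8708 = 0.00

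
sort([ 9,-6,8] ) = [ - 6 , 8,9 ] 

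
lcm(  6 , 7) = 42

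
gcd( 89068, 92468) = 4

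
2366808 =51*46408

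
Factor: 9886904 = 2^3*41^1*43^1*701^1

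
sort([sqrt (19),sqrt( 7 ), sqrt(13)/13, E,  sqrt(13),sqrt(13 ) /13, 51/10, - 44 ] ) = [ - 44,sqrt ( 13 )/13,sqrt( 13)/13,sqrt( 7),E,  sqrt( 13), sqrt( 19 ) , 51/10 ] 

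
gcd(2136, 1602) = 534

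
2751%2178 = 573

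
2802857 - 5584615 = - 2781758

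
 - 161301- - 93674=  -  67627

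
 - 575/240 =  - 3 + 29/48 = - 2.40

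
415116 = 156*2661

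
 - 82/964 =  - 1 + 441/482 = - 0.09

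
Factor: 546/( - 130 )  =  -21/5= - 3^1*5^(  -  1 ) * 7^1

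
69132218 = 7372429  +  61759789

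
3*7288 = 21864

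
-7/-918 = 7/918 = 0.01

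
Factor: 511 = 7^1 * 73^1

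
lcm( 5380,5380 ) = 5380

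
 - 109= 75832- 75941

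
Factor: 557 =557^1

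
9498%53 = 11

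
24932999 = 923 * 27013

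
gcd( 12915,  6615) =315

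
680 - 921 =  - 241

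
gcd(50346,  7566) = 6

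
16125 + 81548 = 97673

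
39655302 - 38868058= 787244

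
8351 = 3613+4738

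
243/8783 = 243/8783 = 0.03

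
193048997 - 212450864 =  - 19401867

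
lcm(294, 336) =2352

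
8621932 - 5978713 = 2643219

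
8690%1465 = 1365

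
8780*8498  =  74612440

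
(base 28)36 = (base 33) 2O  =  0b1011010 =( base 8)132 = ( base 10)90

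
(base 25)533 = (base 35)2li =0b110010000011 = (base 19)8GB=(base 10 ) 3203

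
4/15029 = 4/15029 = 0.00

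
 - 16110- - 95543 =79433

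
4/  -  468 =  - 1  +  116/117 = - 0.01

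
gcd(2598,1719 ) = 3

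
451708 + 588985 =1040693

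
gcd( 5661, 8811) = 9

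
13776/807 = 17+19/269 = 17.07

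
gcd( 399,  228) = 57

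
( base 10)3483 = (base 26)53p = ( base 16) d9b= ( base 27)4l0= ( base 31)3JB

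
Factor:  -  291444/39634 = -2^1*3^1*7^( - 1 )*19^( - 1) * 163^1 = -978/133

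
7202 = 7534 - 332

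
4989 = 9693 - 4704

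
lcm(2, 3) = 6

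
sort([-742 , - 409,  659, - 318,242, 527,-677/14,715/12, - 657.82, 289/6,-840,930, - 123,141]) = [ - 840, - 742,- 657.82,-409, - 318, -123, - 677/14,289/6,715/12,141,242, 527,659,930]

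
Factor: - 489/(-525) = 163/175= 5^(-2)  *7^( - 1 )*163^1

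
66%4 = 2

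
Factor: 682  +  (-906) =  - 224 = - 2^5*7^1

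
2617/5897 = 2617/5897 = 0.44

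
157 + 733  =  890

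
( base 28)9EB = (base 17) 18DD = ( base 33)6S1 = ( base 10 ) 7459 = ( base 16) 1d23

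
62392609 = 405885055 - 343492446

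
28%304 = 28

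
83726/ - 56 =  - 41863/28 = - 1495.11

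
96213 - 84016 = 12197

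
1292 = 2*646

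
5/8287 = 5/8287 = 0.00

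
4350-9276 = -4926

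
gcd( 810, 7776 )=162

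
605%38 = 35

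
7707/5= 1541+2/5 = 1541.40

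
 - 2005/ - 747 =2005/747=2.68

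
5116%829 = 142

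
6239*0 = 0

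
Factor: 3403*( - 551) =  - 1875053 =- 19^1 * 29^1 * 41^1*83^1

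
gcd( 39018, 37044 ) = 42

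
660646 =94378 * 7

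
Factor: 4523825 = 5^2*59^1 * 3067^1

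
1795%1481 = 314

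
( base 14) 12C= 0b11101100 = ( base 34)6w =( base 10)236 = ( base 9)282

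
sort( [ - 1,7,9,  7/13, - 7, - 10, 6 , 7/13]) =[ - 10,-7, - 1, 7/13, 7/13 , 6, 7,  9 ]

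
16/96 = 1/6 = 0.17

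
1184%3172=1184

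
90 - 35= 55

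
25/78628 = 25/78628 = 0.00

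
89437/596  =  89437/596 = 150.06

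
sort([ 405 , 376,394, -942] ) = [ - 942, 376,394,405] 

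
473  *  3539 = 1673947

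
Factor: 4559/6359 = 47^1*97^1*6359^(-1 )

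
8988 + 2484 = 11472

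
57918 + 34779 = 92697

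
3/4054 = 3/4054  =  0.00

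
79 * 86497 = 6833263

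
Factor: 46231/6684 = 83/12 = 2^( - 2) *3^( - 1)*83^1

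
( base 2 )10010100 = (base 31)4o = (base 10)148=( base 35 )48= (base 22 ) 6G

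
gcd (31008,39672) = 456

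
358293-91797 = 266496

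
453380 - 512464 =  -59084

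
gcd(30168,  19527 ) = 3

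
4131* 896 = 3701376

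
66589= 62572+4017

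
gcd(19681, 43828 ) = 1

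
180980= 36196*5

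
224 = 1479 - 1255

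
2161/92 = 23 + 45/92 = 23.49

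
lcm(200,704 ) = 17600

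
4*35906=143624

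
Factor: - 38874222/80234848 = -19437111/40117424  =  -  2^(-4 )*3^3*719893^1*2507339^( - 1)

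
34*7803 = 265302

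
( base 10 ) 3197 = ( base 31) 3A4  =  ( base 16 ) C7D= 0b110001111101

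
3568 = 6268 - 2700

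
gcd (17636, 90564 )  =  4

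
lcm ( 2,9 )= 18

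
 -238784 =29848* ( - 8) 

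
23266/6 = 11633/3 = 3877.67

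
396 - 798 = -402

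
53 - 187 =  - 134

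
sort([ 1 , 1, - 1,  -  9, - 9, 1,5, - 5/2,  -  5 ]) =[ - 9, - 9, - 5, - 5/2, -1,1, 1, 1, 5]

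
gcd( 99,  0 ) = 99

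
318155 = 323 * 985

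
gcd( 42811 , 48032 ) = 1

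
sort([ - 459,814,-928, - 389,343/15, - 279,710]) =[ - 928,-459,  -  389, - 279, 343/15,  710,814]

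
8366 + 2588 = 10954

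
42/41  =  1 + 1/41 = 1.02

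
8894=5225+3669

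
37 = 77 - 40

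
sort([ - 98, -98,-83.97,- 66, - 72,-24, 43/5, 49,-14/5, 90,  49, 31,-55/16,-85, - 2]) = [ - 98,  -  98, - 85,-83.97, -72,-66,-24,-55/16, - 14/5, - 2,43/5,  31,49 , 49,90] 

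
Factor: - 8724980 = -2^2*5^1*11^1*39659^1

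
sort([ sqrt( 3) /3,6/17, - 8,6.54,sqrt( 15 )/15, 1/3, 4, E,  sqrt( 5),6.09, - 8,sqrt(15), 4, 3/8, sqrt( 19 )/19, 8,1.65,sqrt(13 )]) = [  -  8, - 8, sqrt( 19 ) /19, sqrt( 15)/15, 1/3, 6/17,3/8,sqrt (3)/3,1.65, sqrt(5), E,sqrt( 13 ),sqrt(15 ),4,4, 6.09, 6.54, 8 ]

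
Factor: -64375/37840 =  - 2^( - 4)*5^3*11^( - 1)*43^(  -  1) * 103^1 = -12875/7568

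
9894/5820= 1  +  7/10 = 1.70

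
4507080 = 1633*2760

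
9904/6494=4952/3247 = 1.53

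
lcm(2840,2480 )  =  176080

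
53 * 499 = 26447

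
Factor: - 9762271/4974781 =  - 7^( - 1)*223^1 *43777^1 *710683^(-1 )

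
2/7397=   2/7397 = 0.00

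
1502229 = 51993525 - 50491296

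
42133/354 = 42133/354 = 119.02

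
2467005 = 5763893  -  3296888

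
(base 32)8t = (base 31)96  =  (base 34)8d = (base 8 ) 435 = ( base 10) 285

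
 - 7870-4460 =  - 12330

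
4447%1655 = 1137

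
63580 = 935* 68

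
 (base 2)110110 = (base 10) 54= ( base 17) 33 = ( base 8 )66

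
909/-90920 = - 909/90920 = -  0.01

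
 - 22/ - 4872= 11/2436=0.00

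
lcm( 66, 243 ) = 5346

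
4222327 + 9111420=13333747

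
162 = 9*18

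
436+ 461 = 897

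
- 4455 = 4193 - 8648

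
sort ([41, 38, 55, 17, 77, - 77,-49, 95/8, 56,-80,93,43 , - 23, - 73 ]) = [ - 80,  -  77, - 73, - 49, - 23, 95/8, 17,38, 41, 43, 55, 56,77, 93]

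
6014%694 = 462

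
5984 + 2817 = 8801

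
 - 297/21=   -  99/7 = - 14.14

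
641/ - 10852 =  - 641/10852 = - 0.06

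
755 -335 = 420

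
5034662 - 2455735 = 2578927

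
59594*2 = 119188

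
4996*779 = 3891884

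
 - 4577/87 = - 53 + 34/87 = - 52.61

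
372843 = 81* 4603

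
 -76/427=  - 1+ 351/427 = - 0.18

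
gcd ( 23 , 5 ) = 1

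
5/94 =5/94 = 0.05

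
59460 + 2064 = 61524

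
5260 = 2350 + 2910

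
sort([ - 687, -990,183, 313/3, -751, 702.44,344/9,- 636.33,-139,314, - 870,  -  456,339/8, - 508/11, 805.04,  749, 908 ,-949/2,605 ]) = [ - 990, - 870, - 751,  -  687 , - 636.33,-949/2, - 456, - 139, - 508/11, 344/9, 339/8, 313/3,183,314, 605, 702.44, 749,805.04,908 ] 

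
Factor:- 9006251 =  - 2251^1*4001^1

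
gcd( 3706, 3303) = 1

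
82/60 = 41/30 =1.37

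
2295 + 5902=8197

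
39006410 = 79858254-40851844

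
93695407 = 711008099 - 617312692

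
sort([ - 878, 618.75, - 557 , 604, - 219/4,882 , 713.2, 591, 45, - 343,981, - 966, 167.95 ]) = [ - 966, - 878, - 557 , - 343, - 219/4,  45,167.95, 591, 604,  618.75, 713.2, 882, 981]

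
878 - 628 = 250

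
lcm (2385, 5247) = 26235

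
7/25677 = 7/25677=0.00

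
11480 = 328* 35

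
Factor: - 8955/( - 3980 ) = 2^( - 2)  *3^2= 9/4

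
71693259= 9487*7557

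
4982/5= 4982/5=996.40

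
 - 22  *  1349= - 29678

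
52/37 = 52/37 = 1.41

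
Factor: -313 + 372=59 = 59^1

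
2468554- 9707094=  - 7238540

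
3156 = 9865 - 6709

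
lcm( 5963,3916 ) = 262372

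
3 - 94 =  - 91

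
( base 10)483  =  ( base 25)j8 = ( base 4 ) 13203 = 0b111100011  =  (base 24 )k3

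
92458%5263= 2987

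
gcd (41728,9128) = 1304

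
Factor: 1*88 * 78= 6864= 2^4*3^1*11^1*13^1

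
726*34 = 24684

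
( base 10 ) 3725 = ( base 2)111010001101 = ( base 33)3dt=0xe8d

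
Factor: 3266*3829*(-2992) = -37416497888  =  - 2^5*7^1*11^1*17^1*23^1*71^1*547^1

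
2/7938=1/3969= 0.00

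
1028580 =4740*217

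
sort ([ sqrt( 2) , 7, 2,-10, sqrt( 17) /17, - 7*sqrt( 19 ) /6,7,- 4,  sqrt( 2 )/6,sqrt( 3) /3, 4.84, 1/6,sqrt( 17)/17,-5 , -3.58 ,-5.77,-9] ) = [ -10, - 9, - 5.77, - 7*sqrt ( 19)/6 , - 5 , - 4, - 3.58,1/6,  sqrt(2) /6,  sqrt( 17) /17,sqrt( 17)/17,sqrt( 3)/3,  sqrt( 2),2,4.84,7, 7 ] 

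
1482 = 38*39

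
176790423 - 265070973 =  - 88280550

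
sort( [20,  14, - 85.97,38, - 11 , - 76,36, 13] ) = [-85.97, - 76, - 11,13,14,  20,36,38 ] 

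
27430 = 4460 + 22970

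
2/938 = 1/469 = 0.00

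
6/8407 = 6/8407 = 0.00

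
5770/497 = 5770/497 =11.61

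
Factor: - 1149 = - 3^1*383^1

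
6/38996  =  3/19498= 0.00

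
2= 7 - 5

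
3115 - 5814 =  - 2699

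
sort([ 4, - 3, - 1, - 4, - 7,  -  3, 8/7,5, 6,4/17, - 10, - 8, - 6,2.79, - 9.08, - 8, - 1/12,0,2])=[  -  10 , - 9.08,-8, - 8 , - 7, - 6, - 4, - 3, - 3 ,- 1, - 1/12,0, 4/17, 8/7,2,  2.79,4  ,  5, 6 ]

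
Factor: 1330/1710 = 3^( - 2 )*7^1 = 7/9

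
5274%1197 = 486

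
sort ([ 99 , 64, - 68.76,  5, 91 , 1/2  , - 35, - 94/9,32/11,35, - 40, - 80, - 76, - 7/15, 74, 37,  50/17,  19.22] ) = [ - 80, - 76, - 68.76, - 40 , - 35, - 94/9, - 7/15 , 1/2 , 32/11,  50/17 , 5, 19.22 , 35,37, 64, 74,91  ,  99 ]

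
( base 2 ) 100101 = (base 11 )34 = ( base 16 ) 25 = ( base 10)37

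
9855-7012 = 2843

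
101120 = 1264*80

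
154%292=154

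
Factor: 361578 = 2^1*3^1*7^1*8609^1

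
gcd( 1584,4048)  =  176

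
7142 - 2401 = 4741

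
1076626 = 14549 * 74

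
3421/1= 3421 = 3421.00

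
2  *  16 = 32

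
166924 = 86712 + 80212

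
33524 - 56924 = - 23400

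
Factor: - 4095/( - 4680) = 7/8 = 2^( - 3 )*7^1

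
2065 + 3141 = 5206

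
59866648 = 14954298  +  44912350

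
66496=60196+6300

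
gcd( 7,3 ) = 1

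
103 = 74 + 29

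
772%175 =72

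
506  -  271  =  235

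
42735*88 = 3760680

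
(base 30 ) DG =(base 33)ca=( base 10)406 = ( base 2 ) 110010110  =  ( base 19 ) 127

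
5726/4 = 2863/2   =  1431.50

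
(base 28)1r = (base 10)55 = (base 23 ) 29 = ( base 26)23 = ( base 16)37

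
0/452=0  =  0.00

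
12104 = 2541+9563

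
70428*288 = 20283264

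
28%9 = 1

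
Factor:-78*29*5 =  - 2^1*3^1 * 5^1 * 13^1*29^1 = -11310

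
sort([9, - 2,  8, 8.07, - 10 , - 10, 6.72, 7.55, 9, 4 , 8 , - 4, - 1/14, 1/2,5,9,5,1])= [ - 10, - 10,- 4,-2,- 1/14,1/2, 1,  4,  5,5 , 6.72 , 7.55,8 , 8, 8.07, 9 , 9,9 ] 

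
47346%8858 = 3056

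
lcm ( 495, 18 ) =990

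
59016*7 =413112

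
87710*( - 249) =-21839790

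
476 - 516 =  - 40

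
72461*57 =4130277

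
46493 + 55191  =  101684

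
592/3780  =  148/945 = 0.16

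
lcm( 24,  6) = 24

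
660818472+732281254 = 1393099726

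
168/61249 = 168/61249 = 0.00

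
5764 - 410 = 5354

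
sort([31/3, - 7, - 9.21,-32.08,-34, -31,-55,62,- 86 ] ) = [ -86 , - 55, -34,  -  32.08,-31, - 9.21,-7, 31/3, 62]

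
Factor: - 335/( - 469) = 5/7 = 5^1 * 7^( - 1)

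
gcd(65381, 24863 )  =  1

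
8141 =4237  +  3904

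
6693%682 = 555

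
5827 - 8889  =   - 3062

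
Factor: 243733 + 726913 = 2^1*23^1*21101^1 = 970646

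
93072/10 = 46536/5 = 9307.20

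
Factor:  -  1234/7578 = -3^( - 2 )* 421^(-1 ) *617^1 = - 617/3789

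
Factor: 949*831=788619 = 3^1*13^1*73^1*277^1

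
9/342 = 1/38  =  0.03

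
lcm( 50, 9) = 450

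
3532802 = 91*38822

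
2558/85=2558/85 = 30.09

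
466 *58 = 27028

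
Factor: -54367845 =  - 3^1*5^1*7^1 *41^1 * 73^1*173^1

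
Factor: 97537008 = 2^4*3^1*2032021^1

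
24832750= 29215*850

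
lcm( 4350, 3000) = 87000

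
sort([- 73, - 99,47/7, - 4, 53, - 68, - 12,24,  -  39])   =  [  -  99, - 73, - 68, - 39,-12,-4  ,  47/7, 24,53]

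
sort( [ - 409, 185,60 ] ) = [-409 , 60, 185 ]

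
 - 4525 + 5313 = 788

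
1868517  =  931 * 2007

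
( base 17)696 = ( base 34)1LN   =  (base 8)3545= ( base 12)1119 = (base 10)1893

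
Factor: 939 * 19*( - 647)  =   - 11543127 = -3^1* 19^1 * 313^1*647^1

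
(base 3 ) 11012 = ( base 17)6b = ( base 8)161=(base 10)113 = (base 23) 4l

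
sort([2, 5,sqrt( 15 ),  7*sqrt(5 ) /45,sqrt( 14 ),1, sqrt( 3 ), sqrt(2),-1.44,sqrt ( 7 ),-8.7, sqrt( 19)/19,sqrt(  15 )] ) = [-8.7, - 1.44, sqrt(19)/19,7*sqrt(5)/45,1,  sqrt(2 ),sqrt ( 3) , 2 , sqrt( 7),sqrt(14), sqrt(15), sqrt( 15),5]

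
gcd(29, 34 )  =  1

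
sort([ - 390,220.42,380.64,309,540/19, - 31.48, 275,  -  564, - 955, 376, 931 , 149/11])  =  [  -  955 , - 564,-390,-31.48,  149/11 , 540/19,220.42, 275,309, 376,  380.64, 931]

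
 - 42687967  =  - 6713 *6359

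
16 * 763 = 12208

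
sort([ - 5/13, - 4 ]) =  [ - 4, - 5/13] 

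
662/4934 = 331/2467= 0.13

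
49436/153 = 2908/9 = 323.11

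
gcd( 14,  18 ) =2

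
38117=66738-28621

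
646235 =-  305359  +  951594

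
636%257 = 122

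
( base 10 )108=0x6C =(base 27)40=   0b1101100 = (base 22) 4K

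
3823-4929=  - 1106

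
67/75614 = 67/75614= 0.00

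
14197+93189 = 107386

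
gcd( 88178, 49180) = 2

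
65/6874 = 65/6874 = 0.01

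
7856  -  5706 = 2150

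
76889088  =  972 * 79104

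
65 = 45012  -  44947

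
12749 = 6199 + 6550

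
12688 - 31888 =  - 19200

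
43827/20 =43827/20 = 2191.35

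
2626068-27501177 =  - 24875109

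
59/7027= 59/7027=   0.01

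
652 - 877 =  - 225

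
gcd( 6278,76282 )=86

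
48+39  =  87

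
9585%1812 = 525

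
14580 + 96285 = 110865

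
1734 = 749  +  985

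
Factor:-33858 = - 2^1*3^4*11^1 * 19^1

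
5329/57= 93 + 28/57 = 93.49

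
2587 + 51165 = 53752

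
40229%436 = 117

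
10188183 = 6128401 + 4059782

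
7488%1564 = 1232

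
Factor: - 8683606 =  - 2^1 *4341803^1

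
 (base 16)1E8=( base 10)488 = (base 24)K8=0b111101000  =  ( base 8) 750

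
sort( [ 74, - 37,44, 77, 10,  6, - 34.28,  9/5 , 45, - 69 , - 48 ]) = [ - 69,  -  48, - 37,-34.28,9/5, 6,10, 44,45, 74,77]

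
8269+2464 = 10733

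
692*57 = 39444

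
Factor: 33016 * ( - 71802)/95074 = - 1185307416/47537 = - 2^3*3^2*7^( - 1 )*3989^1*4127^1*6791^(-1) 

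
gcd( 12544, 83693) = 1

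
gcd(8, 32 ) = 8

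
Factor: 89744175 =3^2 * 5^2*398863^1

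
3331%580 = 431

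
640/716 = 160/179 =0.89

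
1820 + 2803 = 4623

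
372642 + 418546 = 791188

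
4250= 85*50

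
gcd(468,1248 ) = 156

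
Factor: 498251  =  13^1*38327^1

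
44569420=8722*5110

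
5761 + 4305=10066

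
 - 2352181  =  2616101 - 4968282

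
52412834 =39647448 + 12765386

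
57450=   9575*6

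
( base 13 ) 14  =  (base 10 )17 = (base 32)H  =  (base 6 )25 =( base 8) 21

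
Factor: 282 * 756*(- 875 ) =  - 186543000 = -2^3*3^4*5^3*7^2*47^1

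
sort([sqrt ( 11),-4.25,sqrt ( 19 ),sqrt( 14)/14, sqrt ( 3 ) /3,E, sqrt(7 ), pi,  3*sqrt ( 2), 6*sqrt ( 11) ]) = [ - 4.25,sqrt( 14 ) /14 , sqrt( 3)/3,sqrt(7),E, pi, sqrt( 11), 3*sqrt( 2), sqrt( 19 ),6* sqrt( 11 ) ]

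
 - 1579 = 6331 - 7910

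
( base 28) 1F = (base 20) 23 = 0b101011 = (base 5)133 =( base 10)43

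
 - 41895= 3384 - 45279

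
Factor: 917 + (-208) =709^1= 709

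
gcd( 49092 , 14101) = 1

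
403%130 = 13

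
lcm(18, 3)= 18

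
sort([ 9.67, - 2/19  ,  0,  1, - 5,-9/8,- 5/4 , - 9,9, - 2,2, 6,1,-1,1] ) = [ - 9, - 5, - 2, - 5/4,-9/8, - 1, - 2/19, 0,1, 1,1,2,6,9,9.67]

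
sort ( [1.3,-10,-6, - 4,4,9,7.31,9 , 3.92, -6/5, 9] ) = [ - 10,-6 , - 4,- 6/5,1.3,3.92, 4,7.31, 9 , 9,9]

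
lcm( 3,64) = 192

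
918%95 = 63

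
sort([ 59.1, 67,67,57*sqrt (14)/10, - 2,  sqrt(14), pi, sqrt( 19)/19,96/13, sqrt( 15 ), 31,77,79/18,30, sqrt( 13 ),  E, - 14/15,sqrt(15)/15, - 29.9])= [ - 29.9,  -  2, - 14/15,sqrt ( 19 ) /19,sqrt(15)/15,E, pi,sqrt( 13 ),sqrt (14 ), sqrt( 15 ),79/18, 96/13,57*sqrt( 14)/10,  30, 31,59.1, 67,67,  77] 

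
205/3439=205/3439 = 0.06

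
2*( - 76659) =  - 153318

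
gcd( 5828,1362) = 2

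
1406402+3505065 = 4911467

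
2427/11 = 220+7/11 =220.64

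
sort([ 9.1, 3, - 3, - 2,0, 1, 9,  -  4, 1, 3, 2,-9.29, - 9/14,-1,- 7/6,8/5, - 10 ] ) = [  -  10,-9.29, - 4, - 3, - 2, - 7/6 , - 1 , - 9/14,0, 1,  1, 8/5, 2 , 3, 3, 9, 9.1 ]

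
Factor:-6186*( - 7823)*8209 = 397258777302 = 2^1 * 3^1*1031^1*7823^1*8209^1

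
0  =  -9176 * 0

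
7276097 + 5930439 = 13206536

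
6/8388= 1/1398 = 0.00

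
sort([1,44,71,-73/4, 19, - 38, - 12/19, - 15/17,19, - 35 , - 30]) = [  -  38, - 35, - 30,-73/4, - 15/17 , - 12/19, 1,19,  19,44, 71]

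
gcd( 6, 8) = 2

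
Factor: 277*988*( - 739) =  - 202246564 = - 2^2*13^1*19^1*277^1 * 739^1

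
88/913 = 8/83 = 0.10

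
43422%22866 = 20556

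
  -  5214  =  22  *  ( -237)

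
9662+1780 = 11442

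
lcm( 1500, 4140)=103500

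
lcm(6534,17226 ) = 189486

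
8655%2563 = 966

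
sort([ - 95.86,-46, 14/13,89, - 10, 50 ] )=[-95.86, - 46,-10, 14/13, 50 , 89]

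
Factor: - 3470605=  - 5^1 * 31^1*22391^1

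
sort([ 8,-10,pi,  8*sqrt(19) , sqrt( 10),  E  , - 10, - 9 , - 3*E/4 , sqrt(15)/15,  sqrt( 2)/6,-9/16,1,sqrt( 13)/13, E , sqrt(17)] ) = [-10 ,-10, - 9, -3*E/4, -9/16,  sqrt( 2 )/6, sqrt( 15)/15,  sqrt(13)/13, 1,E,E , pi,  sqrt( 10),  sqrt(17),8,8*sqrt(19)]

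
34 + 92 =126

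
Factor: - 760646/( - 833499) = 20558/22527  =  2^1 * 3^(-2 ) * 19^1*541^1*2503^( - 1) 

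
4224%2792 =1432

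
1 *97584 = 97584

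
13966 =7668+6298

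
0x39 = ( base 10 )57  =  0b111001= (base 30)1R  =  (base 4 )321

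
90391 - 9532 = 80859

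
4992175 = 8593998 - 3601823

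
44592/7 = 44592/7 = 6370.29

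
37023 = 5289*7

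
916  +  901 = 1817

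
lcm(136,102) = 408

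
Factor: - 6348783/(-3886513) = 3^1*7^2*41^( - 1)*43189^1*94793^( - 1)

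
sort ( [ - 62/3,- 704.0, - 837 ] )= [ - 837, - 704.0, - 62/3 ]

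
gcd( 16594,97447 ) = 1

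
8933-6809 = 2124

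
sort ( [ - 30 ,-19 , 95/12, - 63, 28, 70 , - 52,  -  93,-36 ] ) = [ - 93 , - 63,-52, - 36, - 30,-19, 95/12, 28 , 70] 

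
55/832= 55/832  =  0.07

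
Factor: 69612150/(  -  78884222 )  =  -3^1*5^2*37^(-1)*827^(  -  1)*1289^( - 1)*464081^1  =  -  34806075/39442111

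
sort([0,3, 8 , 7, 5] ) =[0,3,5, 7, 8]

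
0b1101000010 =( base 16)342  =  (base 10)834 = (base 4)31002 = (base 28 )11m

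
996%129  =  93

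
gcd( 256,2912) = 32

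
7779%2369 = 672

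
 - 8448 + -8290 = -16738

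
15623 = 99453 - 83830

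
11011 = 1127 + 9884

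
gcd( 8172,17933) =227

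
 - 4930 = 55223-60153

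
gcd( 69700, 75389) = 1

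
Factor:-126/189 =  - 2^1*3^(-1) =-  2/3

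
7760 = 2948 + 4812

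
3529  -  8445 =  - 4916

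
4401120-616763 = 3784357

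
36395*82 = 2984390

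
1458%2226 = 1458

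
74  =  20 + 54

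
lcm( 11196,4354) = 78372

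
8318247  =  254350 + 8063897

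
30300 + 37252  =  67552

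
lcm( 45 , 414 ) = 2070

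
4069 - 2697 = 1372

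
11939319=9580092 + 2359227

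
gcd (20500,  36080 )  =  820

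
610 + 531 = 1141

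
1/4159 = 1/4159  =  0.00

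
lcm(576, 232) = 16704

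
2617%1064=489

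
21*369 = 7749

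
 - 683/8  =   - 683/8 = - 85.38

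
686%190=116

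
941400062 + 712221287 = 1653621349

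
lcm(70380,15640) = 140760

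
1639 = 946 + 693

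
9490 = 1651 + 7839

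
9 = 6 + 3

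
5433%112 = 57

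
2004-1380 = 624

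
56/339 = 56/339  =  0.17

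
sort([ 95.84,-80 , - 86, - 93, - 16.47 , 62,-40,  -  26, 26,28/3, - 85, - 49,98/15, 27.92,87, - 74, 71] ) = [ - 93,-86, - 85, - 80,- 74, - 49, - 40,  -  26, - 16.47 , 98/15,28/3,26,27.92,62,71, 87,95.84]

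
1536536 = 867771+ 668765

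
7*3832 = 26824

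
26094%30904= 26094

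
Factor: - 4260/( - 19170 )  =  2^1*3^( - 2) =2/9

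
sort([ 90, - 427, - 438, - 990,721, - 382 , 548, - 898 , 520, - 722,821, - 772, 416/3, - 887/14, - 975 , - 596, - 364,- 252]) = [ - 990, - 975, - 898,-772, - 722, -596, - 438,-427, - 382, - 364, - 252, - 887/14,90,416/3 , 520,  548,  721,821]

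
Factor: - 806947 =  - 806947^1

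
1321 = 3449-2128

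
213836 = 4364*49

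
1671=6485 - 4814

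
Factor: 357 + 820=11^1*107^1 = 1177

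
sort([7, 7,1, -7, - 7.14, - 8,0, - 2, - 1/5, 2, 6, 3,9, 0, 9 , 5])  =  [ - 8,  -  7.14, - 7, - 2, - 1/5,  0, 0, 1 , 2, 3, 5,6, 7, 7, 9, 9]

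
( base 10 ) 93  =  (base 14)69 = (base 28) 39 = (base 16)5d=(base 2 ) 1011101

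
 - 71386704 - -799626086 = 728239382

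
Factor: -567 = -3^4*7^1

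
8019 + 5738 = 13757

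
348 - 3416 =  - 3068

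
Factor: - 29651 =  - 149^1* 199^1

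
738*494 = 364572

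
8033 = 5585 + 2448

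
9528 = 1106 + 8422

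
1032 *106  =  109392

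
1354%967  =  387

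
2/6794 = 1/3397 = 0.00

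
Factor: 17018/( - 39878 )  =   - 67/157=- 67^1 *157^ ( - 1 )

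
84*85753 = 7203252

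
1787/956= 1787/956 = 1.87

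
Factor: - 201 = - 3^1 * 67^1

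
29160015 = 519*56185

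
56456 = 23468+32988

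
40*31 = 1240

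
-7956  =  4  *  (-1989) 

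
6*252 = 1512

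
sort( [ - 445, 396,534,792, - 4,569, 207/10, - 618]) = [ - 618, - 445, - 4, 207/10, 396 , 534,569,792 ]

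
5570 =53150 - 47580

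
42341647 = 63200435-20858788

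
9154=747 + 8407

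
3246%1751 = 1495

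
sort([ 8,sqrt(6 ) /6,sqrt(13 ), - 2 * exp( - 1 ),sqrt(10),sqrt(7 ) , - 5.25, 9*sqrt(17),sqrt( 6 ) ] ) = [- 5.25, - 2 *exp( - 1 ),sqrt( 6)/6,sqrt(6), sqrt(7 ), sqrt (10),  sqrt (13 ),8, 9 * sqrt(17) ] 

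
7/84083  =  7/84083  =  0.00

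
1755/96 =18 + 9/32 = 18.28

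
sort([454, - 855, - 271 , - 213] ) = [-855,- 271, - 213, 454 ]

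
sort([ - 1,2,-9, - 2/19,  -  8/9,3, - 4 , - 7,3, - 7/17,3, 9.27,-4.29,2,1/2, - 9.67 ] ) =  [-9.67,-9, - 7  ,-4.29, - 4,- 1, - 8/9, - 7/17, - 2/19,  1/2, 2,2, 3,3, 3 , 9.27] 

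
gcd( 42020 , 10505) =10505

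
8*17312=138496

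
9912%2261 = 868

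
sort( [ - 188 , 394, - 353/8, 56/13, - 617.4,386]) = [ - 617.4,-188,-353/8,56/13, 386, 394 ] 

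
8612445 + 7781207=16393652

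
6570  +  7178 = 13748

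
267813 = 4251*63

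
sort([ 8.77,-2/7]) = [-2/7,8.77 ]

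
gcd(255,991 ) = 1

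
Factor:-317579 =  -  29^1 * 47^1*233^1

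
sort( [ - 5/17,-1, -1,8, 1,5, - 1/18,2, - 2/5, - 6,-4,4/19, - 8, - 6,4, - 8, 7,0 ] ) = [  -  8,  -  8, - 6, -6, - 4, -1,-1, - 2/5,-5/17,  -  1/18,0,4/19,1,2,4,5,7, 8] 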